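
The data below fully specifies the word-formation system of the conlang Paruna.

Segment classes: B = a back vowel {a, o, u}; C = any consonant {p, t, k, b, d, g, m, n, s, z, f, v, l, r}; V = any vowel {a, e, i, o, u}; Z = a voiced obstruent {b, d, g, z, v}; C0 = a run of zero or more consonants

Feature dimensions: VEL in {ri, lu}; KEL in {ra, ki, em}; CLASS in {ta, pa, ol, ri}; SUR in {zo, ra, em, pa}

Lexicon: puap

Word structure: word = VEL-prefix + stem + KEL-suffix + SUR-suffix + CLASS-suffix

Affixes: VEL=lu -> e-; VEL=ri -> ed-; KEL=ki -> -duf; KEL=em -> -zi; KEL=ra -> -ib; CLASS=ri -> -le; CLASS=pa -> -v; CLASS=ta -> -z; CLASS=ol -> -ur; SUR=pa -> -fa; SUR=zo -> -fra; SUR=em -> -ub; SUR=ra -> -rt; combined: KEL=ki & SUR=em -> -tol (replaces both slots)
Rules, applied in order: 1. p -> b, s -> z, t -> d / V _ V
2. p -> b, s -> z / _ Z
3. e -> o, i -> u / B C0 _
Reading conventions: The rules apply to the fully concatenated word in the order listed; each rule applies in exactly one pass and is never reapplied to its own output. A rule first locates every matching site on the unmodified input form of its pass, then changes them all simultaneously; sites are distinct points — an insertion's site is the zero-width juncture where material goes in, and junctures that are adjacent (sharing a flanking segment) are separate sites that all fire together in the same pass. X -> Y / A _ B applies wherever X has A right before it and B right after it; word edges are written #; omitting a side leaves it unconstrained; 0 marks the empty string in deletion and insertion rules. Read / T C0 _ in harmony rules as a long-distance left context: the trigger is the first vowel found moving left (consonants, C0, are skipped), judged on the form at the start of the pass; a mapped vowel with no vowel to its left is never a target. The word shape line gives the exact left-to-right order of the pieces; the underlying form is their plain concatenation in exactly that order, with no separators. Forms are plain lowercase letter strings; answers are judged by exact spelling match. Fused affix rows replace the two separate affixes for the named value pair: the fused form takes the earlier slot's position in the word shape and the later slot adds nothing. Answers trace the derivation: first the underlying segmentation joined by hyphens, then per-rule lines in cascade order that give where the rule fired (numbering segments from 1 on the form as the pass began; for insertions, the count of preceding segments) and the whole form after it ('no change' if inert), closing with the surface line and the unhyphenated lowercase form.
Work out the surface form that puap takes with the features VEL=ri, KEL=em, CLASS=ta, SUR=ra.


underlying: ed-puap-zi-rt-z
1. p -> b, s -> z, t -> d / V _ V: no change
2. p -> b, s -> z / _ Z: fires at position(s) 6: edpuabzirtz
3. e -> o, i -> u / B C0 _: fires at position(s) 8: edpuabzurtz
surface: edpuabzurtz


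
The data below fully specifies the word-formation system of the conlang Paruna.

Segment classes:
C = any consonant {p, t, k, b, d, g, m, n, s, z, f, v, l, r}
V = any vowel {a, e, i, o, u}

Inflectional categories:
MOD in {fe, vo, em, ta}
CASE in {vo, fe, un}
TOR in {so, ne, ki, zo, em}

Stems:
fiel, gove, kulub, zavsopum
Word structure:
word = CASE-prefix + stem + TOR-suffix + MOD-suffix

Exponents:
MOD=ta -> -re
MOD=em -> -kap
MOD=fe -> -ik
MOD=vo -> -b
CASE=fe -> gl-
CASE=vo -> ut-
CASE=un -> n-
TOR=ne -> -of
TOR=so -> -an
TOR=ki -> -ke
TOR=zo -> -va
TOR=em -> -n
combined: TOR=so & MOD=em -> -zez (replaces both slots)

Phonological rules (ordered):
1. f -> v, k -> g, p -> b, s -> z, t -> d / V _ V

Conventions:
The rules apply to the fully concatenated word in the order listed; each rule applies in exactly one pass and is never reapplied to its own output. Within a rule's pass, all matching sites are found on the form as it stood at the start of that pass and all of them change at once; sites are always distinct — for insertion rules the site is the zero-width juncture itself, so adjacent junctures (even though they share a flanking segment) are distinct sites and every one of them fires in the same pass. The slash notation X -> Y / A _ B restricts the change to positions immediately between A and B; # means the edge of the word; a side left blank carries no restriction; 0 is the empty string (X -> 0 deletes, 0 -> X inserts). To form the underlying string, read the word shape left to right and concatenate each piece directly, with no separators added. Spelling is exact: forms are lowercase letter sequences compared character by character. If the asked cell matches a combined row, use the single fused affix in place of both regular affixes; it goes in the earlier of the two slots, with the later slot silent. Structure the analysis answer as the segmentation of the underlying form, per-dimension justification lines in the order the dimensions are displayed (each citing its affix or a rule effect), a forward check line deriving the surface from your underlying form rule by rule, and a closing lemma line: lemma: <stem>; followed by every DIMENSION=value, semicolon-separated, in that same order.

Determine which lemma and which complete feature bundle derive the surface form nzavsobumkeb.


underlying: n-zavsopum-ke-b
MOD=vo - signalled by the affix -b
CASE=un - signalled by the affix n-
TOR=ki - signalled by the affix -ke
check: nzavsopumkeb -> nzavsobumkeb
lemma: zavsopum; MOD=vo; CASE=un; TOR=ki


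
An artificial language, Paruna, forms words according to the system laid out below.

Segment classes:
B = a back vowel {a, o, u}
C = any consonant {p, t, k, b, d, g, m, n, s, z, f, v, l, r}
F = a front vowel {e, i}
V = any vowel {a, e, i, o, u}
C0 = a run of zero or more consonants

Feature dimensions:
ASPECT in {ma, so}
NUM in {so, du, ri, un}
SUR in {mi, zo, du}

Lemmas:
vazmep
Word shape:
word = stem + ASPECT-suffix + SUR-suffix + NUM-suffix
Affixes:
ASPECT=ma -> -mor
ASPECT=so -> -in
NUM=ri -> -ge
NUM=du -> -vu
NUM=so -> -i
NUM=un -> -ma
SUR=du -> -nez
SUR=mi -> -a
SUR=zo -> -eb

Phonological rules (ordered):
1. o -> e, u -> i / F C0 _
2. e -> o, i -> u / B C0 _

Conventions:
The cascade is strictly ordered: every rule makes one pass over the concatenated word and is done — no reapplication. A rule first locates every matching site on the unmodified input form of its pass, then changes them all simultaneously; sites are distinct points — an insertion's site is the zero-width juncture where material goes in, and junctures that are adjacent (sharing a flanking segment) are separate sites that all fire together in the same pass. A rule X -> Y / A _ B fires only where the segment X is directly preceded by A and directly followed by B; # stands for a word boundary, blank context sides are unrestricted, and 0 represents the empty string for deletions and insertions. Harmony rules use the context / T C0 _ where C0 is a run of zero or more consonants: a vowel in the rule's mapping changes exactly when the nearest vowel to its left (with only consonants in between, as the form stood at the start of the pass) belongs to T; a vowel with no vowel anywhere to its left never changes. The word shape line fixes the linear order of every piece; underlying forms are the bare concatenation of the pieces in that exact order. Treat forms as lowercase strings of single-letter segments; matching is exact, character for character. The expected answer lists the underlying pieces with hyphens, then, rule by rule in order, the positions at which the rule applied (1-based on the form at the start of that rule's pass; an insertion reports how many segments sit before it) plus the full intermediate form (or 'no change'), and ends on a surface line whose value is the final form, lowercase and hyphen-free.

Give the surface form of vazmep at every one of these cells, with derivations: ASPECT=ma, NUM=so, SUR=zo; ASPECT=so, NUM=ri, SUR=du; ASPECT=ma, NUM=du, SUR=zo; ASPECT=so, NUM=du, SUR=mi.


cell ASPECT=ma, NUM=so, SUR=zo:
underlying: vazmep-mor-eb-i
1. o -> e, u -> i / F C0 _: fires at position(s) 8: vazmepmerebi
2. e -> o, i -> u / B C0 _: fires at position(s) 5: vazmopmerebi
surface: vazmopmerebi

cell ASPECT=so, NUM=ri, SUR=du:
underlying: vazmep-in-nez-ge
1. o -> e, u -> i / F C0 _: no change
2. e -> o, i -> u / B C0 _: fires at position(s) 5: vazmopinnezge
surface: vazmopinnezge

cell ASPECT=ma, NUM=du, SUR=zo:
underlying: vazmep-mor-eb-vu
1. o -> e, u -> i / F C0 _: fires at position(s) 8, 13: vazmepmerebvi
2. e -> o, i -> u / B C0 _: fires at position(s) 5: vazmopmerebvi
surface: vazmopmerebvi

cell ASPECT=so, NUM=du, SUR=mi:
underlying: vazmep-in-a-vu
1. o -> e, u -> i / F C0 _: no change
2. e -> o, i -> u / B C0 _: fires at position(s) 5: vazmopinavu
surface: vazmopinavu


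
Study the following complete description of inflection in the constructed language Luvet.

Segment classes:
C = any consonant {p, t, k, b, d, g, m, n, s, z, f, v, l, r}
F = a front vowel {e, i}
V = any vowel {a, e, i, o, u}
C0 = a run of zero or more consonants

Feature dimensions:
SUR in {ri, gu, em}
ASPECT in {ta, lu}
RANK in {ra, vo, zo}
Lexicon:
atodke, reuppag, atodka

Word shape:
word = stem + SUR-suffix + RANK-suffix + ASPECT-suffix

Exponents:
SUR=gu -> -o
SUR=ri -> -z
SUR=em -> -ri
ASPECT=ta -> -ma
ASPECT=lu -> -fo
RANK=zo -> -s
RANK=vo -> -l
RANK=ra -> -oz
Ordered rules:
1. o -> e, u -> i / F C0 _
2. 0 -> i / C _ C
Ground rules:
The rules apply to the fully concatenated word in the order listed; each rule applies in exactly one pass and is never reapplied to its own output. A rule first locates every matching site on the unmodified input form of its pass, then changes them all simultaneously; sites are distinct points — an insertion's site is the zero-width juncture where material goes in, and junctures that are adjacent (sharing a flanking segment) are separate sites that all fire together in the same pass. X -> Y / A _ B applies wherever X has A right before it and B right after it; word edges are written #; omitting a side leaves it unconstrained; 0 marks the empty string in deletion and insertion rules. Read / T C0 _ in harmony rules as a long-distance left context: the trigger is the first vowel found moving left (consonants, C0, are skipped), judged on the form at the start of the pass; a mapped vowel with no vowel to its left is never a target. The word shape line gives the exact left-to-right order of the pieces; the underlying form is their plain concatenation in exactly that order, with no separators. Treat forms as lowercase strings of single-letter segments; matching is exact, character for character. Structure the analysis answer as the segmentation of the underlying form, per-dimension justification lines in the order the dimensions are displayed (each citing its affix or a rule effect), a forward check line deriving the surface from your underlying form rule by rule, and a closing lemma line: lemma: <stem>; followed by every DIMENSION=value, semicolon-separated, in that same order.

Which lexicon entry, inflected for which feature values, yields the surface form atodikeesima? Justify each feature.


underlying: atodke-o-s-ma
SUR=gu - signalled by the affix -o
ASPECT=ta - signalled by the affix -ma
RANK=zo - signalled by the affix -s
check: atodkeosma -> atodkeesma -> atodikeesima
lemma: atodke; SUR=gu; ASPECT=ta; RANK=zo


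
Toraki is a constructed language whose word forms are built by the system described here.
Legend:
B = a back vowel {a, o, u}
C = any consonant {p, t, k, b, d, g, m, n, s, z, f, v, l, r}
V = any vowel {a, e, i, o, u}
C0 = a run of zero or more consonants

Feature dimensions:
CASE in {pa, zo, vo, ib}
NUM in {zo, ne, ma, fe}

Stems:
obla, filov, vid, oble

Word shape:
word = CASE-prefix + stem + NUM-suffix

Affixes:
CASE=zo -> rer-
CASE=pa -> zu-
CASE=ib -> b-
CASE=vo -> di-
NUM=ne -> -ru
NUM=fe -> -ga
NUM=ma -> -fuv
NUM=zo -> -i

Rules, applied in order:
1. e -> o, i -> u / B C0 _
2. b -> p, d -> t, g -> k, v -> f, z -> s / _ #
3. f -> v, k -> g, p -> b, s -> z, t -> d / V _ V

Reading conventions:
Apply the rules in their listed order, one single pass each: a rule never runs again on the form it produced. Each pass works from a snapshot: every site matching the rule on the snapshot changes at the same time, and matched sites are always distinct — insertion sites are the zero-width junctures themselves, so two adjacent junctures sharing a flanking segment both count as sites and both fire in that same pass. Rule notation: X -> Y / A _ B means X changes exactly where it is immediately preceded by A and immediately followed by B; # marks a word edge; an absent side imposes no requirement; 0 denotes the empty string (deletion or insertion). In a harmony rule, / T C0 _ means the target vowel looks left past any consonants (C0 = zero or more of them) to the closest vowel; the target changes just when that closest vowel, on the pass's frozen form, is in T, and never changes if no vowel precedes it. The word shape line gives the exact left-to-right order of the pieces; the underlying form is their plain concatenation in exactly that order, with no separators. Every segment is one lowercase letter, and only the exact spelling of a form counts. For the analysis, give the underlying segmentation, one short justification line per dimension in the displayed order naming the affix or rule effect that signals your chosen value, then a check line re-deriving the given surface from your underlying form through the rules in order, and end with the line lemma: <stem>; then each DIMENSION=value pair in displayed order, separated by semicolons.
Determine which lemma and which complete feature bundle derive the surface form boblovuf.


underlying: b-oble-fuv
CASE=ib - signalled by the affix b-
NUM=ma - signalled by the affix -fuv
check: boblefuv -> boblofuv -> boblofuf -> boblovuf
lemma: oble; CASE=ib; NUM=ma


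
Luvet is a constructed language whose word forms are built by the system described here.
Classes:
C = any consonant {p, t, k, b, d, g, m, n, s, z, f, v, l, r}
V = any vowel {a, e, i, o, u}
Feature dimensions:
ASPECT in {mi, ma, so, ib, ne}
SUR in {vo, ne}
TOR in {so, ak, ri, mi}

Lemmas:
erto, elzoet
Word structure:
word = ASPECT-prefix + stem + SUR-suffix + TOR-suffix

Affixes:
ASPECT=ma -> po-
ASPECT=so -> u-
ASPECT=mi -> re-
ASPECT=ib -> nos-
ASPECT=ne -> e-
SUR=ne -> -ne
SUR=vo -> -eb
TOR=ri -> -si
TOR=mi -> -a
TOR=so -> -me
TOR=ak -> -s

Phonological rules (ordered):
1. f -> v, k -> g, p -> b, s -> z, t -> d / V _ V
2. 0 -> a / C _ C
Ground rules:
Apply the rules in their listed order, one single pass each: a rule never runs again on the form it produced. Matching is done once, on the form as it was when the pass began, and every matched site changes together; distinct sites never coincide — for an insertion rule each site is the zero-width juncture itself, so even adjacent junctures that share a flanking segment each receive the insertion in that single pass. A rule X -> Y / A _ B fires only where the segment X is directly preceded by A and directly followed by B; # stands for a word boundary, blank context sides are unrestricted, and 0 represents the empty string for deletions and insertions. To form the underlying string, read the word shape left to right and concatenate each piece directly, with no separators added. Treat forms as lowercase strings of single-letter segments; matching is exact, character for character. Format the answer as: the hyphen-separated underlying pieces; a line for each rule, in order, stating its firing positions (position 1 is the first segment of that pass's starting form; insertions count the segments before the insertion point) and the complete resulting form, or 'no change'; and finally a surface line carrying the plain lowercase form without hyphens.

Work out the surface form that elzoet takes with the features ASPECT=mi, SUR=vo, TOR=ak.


underlying: re-elzoet-eb-s
1. f -> v, k -> g, p -> b, s -> z, t -> d / V _ V: fires at position(s) 8: reelzoedebs
2. 0 -> a / C _ C: inserts after position(s) 4, 10: reelazoedebas
surface: reelazoedebas


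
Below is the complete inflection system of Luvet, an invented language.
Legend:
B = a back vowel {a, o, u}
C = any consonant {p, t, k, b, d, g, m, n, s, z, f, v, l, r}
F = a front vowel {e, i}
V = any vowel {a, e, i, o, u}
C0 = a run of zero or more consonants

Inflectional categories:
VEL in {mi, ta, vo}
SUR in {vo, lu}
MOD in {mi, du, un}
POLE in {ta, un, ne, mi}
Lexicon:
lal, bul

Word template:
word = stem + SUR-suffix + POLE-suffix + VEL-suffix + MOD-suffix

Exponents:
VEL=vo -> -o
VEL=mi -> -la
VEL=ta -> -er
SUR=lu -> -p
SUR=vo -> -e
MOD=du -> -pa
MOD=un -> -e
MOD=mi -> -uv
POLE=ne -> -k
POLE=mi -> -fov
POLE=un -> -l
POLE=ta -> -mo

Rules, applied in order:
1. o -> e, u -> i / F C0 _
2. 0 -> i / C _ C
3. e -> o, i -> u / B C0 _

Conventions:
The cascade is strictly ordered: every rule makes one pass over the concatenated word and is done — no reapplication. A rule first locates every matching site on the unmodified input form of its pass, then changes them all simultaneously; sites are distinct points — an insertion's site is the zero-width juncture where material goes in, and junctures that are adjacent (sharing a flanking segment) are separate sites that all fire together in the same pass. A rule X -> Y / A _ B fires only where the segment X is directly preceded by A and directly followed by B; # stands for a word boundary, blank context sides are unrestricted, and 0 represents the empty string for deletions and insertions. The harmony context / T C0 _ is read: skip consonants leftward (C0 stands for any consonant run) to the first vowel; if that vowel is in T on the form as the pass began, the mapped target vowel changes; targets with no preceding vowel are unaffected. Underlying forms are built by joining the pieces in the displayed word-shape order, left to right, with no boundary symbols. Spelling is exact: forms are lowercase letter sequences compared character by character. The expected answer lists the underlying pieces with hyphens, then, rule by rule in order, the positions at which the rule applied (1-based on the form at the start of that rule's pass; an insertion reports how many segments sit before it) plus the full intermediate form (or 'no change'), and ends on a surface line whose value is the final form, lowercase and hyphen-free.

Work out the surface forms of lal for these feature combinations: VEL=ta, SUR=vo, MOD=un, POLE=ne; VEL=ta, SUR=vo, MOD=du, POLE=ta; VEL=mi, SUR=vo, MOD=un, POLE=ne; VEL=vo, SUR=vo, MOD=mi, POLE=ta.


cell VEL=ta, SUR=vo, MOD=un, POLE=ne:
underlying: lal-e-k-er-e
1. o -> e, u -> i / F C0 _: no change
2. 0 -> i / C _ C: no change
3. e -> o, i -> u / B C0 _: fires at position(s) 4: lalokere
surface: lalokere

cell VEL=ta, SUR=vo, MOD=du, POLE=ta:
underlying: lal-e-mo-er-pa
1. o -> e, u -> i / F C0 _: fires at position(s) 6: lalemeerpa
2. 0 -> i / C _ C: inserts after position(s) 8: lalemeeripa
3. e -> o, i -> u / B C0 _: fires at position(s) 4: lalomeeripa
surface: lalomeeripa

cell VEL=mi, SUR=vo, MOD=un, POLE=ne:
underlying: lal-e-k-la-e
1. o -> e, u -> i / F C0 _: no change
2. 0 -> i / C _ C: inserts after position(s) 5: lalekilae
3. e -> o, i -> u / B C0 _: fires at position(s) 4, 9: lalokilao
surface: lalokilao

cell VEL=vo, SUR=vo, MOD=mi, POLE=ta:
underlying: lal-e-mo-o-uv
1. o -> e, u -> i / F C0 _: fires at position(s) 6: lalemeouv
2. 0 -> i / C _ C: no change
3. e -> o, i -> u / B C0 _: fires at position(s) 4: lalomeouv
surface: lalomeouv


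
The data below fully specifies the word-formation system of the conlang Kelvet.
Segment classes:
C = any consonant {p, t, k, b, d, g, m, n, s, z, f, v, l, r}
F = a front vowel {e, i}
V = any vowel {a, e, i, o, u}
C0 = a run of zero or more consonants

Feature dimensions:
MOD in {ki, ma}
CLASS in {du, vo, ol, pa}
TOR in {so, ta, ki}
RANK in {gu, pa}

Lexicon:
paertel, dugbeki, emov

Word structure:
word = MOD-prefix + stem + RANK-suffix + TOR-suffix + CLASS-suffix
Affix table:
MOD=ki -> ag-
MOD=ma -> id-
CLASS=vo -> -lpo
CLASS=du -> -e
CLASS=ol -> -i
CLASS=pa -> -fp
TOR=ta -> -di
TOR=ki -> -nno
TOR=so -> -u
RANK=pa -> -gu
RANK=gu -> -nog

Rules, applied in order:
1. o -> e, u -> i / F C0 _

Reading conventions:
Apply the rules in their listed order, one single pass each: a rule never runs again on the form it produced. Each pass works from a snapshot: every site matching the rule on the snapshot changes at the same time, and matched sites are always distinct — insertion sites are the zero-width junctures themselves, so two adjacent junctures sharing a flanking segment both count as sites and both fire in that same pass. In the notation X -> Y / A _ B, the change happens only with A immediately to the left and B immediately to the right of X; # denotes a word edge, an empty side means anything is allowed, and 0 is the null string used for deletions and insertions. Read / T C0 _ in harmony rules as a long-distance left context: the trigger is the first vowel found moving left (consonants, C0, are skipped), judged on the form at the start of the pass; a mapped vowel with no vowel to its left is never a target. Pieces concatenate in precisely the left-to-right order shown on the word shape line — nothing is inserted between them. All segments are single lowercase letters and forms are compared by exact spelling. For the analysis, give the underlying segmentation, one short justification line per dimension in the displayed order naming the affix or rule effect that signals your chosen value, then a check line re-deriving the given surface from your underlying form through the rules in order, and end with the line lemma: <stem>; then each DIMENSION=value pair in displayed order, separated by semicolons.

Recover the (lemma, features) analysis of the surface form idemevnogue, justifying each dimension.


underlying: id-emov-nog-u-e
MOD=ma - signalled by the affix id-
CLASS=du - signalled by the affix -e
TOR=so - signalled by the affix -u
RANK=gu - signalled by the affix -nog
check: idemovnogue -> idemevnogue
lemma: emov; MOD=ma; CLASS=du; TOR=so; RANK=gu


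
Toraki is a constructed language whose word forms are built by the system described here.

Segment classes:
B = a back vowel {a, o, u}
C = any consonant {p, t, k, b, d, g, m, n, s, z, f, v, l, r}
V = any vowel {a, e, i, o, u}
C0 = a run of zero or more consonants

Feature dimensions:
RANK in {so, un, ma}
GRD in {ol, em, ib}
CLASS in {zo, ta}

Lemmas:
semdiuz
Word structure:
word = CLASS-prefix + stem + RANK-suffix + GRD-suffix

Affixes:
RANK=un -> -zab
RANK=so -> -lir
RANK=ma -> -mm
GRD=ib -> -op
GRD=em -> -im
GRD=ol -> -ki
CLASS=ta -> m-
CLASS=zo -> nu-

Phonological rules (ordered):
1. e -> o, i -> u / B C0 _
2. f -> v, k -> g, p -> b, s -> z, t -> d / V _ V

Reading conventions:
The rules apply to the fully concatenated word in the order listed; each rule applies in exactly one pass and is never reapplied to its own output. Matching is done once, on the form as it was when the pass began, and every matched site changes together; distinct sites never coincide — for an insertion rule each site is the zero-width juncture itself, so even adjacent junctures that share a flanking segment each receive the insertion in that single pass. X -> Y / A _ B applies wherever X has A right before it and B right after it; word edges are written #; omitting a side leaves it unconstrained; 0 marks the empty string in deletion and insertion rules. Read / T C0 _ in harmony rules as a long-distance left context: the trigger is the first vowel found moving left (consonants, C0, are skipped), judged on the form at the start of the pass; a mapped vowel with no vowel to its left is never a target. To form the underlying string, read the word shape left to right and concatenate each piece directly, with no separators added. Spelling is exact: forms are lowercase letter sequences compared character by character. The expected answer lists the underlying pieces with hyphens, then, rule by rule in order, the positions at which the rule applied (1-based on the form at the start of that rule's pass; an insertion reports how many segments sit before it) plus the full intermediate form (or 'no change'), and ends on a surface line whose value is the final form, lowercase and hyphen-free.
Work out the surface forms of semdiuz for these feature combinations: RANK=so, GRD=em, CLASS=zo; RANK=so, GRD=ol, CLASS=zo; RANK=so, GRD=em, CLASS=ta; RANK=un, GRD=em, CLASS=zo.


cell RANK=so, GRD=em, CLASS=zo:
underlying: nu-semdiuz-lir-im
1. e -> o, i -> u / B C0 _: fires at position(s) 4, 11: nusomdiuzlurim
2. f -> v, k -> g, p -> b, s -> z, t -> d / V _ V: fires at position(s) 3: nuzomdiuzlurim
surface: nuzomdiuzlurim

cell RANK=so, GRD=ol, CLASS=zo:
underlying: nu-semdiuz-lir-ki
1. e -> o, i -> u / B C0 _: fires at position(s) 4, 11: nusomdiuzlurki
2. f -> v, k -> g, p -> b, s -> z, t -> d / V _ V: fires at position(s) 3: nuzomdiuzlurki
surface: nuzomdiuzlurki

cell RANK=so, GRD=em, CLASS=ta:
underlying: m-semdiuz-lir-im
1. e -> o, i -> u / B C0 _: fires at position(s) 10: msemdiuzlurim
2. f -> v, k -> g, p -> b, s -> z, t -> d / V _ V: no change
surface: msemdiuzlurim

cell RANK=un, GRD=em, CLASS=zo:
underlying: nu-semdiuz-zab-im
1. e -> o, i -> u / B C0 _: fires at position(s) 4, 13: nusomdiuzzabum
2. f -> v, k -> g, p -> b, s -> z, t -> d / V _ V: fires at position(s) 3: nuzomdiuzzabum
surface: nuzomdiuzzabum


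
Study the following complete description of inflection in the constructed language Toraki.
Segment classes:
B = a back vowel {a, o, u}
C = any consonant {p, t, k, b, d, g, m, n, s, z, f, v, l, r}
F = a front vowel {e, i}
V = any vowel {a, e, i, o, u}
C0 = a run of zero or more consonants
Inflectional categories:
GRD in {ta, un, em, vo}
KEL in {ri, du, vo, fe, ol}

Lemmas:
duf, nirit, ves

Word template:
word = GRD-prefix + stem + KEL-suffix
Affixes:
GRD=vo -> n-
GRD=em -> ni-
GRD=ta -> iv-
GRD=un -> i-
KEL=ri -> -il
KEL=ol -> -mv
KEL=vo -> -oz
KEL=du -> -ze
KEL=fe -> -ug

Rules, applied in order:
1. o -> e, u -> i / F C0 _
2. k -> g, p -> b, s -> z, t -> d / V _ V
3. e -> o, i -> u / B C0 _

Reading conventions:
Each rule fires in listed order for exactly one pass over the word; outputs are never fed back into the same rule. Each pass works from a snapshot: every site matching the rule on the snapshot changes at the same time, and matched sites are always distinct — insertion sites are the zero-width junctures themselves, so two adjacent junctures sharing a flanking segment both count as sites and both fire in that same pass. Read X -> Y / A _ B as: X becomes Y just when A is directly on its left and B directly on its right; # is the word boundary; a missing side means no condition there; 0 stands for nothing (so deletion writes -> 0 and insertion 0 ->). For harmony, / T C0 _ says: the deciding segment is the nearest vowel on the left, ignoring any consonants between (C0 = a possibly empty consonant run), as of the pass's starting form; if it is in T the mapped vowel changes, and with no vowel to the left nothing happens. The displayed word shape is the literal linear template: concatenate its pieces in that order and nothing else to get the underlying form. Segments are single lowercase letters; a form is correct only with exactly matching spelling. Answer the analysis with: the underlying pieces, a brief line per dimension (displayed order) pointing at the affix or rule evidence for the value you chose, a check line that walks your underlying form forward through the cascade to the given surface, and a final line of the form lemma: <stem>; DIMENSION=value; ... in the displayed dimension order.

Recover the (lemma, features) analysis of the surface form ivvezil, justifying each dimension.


underlying: iv-ves-il
GRD=ta - signalled by the affix iv-
KEL=ri - signalled by the affix -il
check: ivvesil -> ivvesil -> ivvezil -> ivvezil
lemma: ves; GRD=ta; KEL=ri


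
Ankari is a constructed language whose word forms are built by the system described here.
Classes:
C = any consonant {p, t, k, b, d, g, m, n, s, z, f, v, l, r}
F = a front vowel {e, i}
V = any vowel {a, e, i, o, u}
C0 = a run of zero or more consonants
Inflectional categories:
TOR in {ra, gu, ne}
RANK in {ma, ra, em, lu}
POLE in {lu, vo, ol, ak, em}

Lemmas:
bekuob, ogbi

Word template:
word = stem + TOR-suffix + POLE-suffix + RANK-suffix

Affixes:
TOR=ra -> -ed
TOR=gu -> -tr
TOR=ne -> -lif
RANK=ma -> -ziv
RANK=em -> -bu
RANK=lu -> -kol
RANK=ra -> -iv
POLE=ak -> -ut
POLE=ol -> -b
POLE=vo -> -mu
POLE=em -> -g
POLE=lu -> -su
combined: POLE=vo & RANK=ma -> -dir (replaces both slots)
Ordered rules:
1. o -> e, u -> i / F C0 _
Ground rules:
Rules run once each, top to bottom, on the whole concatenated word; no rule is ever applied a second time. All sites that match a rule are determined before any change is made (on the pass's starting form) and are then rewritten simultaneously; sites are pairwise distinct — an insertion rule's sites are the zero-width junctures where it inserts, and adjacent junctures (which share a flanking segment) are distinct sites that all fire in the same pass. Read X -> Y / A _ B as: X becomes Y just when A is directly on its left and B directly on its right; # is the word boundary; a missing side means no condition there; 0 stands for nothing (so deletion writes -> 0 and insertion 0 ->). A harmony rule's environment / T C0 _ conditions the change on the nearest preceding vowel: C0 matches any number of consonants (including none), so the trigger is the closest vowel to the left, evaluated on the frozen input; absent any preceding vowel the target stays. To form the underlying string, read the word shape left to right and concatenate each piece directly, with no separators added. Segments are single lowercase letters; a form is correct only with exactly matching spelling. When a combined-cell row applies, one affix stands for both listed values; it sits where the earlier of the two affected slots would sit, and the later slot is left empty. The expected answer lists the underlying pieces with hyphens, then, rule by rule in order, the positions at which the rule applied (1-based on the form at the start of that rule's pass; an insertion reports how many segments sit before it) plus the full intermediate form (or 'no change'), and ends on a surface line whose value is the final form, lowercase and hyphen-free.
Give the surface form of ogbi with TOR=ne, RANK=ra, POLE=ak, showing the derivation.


underlying: ogbi-lif-ut-iv
1. o -> e, u -> i / F C0 _: fires at position(s) 8: ogbilifitiv
surface: ogbilifitiv


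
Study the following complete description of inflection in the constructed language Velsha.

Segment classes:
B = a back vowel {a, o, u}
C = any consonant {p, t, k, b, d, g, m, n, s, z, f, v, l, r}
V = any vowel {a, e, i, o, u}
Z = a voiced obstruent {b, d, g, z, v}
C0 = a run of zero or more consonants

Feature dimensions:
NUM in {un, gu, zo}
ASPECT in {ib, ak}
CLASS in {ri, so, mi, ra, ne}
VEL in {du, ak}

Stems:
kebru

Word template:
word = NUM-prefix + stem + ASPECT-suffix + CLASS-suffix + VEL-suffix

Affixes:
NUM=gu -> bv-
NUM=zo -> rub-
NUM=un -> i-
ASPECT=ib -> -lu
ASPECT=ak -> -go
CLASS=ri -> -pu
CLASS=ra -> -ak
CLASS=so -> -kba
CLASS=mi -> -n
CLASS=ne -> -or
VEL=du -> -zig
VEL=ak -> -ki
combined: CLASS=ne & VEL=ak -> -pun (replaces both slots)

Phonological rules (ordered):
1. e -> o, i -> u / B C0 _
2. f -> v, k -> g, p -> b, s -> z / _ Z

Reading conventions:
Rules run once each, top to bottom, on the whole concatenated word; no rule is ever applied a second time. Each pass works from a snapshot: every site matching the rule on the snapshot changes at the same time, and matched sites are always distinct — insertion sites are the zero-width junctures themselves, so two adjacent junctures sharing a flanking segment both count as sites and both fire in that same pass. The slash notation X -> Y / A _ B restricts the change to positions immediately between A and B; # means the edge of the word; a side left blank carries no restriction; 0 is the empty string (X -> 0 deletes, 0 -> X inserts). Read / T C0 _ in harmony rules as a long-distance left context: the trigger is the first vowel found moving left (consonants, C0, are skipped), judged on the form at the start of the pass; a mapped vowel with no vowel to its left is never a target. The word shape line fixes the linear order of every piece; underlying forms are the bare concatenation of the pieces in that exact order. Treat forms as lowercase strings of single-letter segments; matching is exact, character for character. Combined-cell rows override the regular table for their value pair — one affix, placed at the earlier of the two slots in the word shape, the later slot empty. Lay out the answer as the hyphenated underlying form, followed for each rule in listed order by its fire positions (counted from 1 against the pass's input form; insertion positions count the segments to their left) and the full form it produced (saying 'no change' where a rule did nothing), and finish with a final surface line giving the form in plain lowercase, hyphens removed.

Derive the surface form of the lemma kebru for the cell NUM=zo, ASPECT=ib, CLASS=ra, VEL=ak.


underlying: rub-kebru-lu-ak-ki
1. e -> o, i -> u / B C0 _: fires at position(s) 5, 14: rubkobruluakku
2. f -> v, k -> g, p -> b, s -> z / _ Z: no change
surface: rubkobruluakku


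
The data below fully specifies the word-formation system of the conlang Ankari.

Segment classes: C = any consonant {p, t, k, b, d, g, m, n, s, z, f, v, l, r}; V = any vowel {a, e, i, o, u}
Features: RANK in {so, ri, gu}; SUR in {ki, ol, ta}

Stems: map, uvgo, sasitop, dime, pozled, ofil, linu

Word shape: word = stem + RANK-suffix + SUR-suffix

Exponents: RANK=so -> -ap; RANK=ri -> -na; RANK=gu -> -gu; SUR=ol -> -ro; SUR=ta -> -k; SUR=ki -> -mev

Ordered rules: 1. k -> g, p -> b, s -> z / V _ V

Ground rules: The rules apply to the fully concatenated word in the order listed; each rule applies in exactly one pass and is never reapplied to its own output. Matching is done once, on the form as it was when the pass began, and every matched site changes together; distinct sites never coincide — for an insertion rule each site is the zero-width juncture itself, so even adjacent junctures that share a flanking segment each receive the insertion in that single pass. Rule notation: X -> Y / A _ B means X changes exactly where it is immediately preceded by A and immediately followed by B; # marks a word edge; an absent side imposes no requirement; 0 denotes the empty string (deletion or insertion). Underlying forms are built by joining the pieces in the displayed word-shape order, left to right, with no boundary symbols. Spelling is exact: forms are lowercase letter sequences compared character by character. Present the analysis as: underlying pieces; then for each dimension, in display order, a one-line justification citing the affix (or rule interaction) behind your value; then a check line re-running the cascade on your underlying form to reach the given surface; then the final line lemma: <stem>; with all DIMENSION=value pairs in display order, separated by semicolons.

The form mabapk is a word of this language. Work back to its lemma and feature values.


underlying: map-ap-k
RANK=so - signalled by the affix -ap
SUR=ta - signalled by the affix -k
check: mapapk -> mabapk
lemma: map; RANK=so; SUR=ta


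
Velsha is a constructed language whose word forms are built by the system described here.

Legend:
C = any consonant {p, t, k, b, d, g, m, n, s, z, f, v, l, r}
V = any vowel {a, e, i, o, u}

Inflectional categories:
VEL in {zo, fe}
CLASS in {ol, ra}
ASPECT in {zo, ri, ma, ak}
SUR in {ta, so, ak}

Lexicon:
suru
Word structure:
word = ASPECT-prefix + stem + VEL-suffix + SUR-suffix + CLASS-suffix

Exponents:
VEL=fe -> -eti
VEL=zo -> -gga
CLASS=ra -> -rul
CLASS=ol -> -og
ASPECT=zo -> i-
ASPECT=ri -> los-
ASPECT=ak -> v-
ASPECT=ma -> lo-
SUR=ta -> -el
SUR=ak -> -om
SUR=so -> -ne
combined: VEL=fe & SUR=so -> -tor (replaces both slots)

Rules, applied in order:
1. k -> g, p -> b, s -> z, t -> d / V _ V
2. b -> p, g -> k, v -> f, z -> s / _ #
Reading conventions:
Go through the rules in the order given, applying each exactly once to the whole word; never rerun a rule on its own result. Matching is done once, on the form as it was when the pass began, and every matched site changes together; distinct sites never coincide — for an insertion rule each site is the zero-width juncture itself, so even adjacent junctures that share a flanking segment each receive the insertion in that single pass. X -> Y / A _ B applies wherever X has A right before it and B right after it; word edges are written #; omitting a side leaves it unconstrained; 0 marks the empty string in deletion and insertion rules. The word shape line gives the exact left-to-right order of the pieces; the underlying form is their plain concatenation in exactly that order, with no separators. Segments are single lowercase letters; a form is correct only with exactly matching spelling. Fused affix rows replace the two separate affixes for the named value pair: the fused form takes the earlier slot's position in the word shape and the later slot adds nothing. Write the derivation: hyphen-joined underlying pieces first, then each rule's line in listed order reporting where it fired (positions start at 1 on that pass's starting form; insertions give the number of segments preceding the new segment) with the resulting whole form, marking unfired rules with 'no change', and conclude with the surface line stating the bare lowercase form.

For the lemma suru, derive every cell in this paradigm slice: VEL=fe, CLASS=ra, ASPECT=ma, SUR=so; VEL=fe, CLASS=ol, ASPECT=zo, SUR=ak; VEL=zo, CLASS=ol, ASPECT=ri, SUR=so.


cell VEL=fe, CLASS=ra, ASPECT=ma, SUR=so:
underlying: lo-suru-tor-rul
1. k -> g, p -> b, s -> z, t -> d / V _ V: fires at position(s) 3, 7: lozurudorrul
2. b -> p, g -> k, v -> f, z -> s / _ #: no change
surface: lozurudorrul

cell VEL=fe, CLASS=ol, ASPECT=zo, SUR=ak:
underlying: i-suru-eti-om-og
1. k -> g, p -> b, s -> z, t -> d / V _ V: fires at position(s) 2, 7: izuruediomog
2. b -> p, g -> k, v -> f, z -> s / _ #: fires at position(s) 12: izuruediomok
surface: izuruediomok

cell VEL=zo, CLASS=ol, ASPECT=ri, SUR=so:
underlying: los-suru-gga-ne-og
1. k -> g, p -> b, s -> z, t -> d / V _ V: no change
2. b -> p, g -> k, v -> f, z -> s / _ #: fires at position(s) 14: lossurugganeok
surface: lossurugganeok


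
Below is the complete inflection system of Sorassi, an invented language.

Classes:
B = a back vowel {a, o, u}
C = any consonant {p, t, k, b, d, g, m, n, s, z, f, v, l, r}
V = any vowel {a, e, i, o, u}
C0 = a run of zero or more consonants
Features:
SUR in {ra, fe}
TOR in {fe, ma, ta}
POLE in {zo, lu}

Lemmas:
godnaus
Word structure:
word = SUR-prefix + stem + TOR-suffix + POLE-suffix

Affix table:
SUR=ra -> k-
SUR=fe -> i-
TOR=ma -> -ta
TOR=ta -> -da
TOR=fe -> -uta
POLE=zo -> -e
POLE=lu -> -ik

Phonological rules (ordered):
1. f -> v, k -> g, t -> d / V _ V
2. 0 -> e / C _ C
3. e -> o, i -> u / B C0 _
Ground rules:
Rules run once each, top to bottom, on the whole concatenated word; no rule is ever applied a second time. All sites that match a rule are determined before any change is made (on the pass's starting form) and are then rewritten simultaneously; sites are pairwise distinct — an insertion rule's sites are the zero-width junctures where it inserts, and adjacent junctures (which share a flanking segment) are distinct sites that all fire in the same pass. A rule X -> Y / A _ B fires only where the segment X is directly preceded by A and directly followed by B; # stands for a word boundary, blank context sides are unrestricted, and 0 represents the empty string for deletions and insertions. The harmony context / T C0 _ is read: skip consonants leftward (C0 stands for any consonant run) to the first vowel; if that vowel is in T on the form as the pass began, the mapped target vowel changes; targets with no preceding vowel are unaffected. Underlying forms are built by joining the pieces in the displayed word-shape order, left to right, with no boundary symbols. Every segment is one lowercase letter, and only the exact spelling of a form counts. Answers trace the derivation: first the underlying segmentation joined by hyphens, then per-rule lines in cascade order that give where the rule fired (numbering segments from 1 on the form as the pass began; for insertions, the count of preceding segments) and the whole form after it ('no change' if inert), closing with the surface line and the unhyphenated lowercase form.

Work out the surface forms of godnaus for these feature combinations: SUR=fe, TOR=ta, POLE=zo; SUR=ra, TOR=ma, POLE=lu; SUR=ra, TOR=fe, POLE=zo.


cell SUR=fe, TOR=ta, POLE=zo:
underlying: i-godnaus-da-e
1. f -> v, k -> g, t -> d / V _ V: no change
2. 0 -> e / C _ C: inserts after position(s) 4, 8: igodenausedae
3. e -> o, i -> u / B C0 _: fires at position(s) 5, 10, 13: igodonausodao
surface: igodonausodao

cell SUR=ra, TOR=ma, POLE=lu:
underlying: k-godnaus-ta-ik
1. f -> v, k -> g, t -> d / V _ V: no change
2. 0 -> e / C _ C: inserts after position(s) 1, 4, 8: kegodenausetaik
3. e -> o, i -> u / B C0 _: fires at position(s) 6, 11, 14: kegodonausotauk
surface: kegodonausotauk

cell SUR=ra, TOR=fe, POLE=zo:
underlying: k-godnaus-uta-e
1. f -> v, k -> g, t -> d / V _ V: fires at position(s) 10: kgodnausudae
2. 0 -> e / C _ C: inserts after position(s) 1, 4: kegodenausudae
3. e -> o, i -> u / B C0 _: fires at position(s) 6, 14: kegodonausudao
surface: kegodonausudao
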